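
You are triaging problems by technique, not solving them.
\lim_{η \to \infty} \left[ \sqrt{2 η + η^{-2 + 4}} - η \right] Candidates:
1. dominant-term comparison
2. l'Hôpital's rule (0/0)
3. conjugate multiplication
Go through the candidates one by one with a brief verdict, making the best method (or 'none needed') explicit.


Best approach: conjugate multiplication — divergence minus divergence hides a finite answer — expose it by pairing \sqrt{2 η + η^{-2 + 4}} - η with its conjugate.
- dominant-term comparison — this limit is not decided by comparing polynomial growth at infinity.
- l'Hôpital's rule (0/0): substitution produces ∞ − ∞ rather than a vanishing quotient; the rule needs a 0/0 ratio to act on.
- conjugate multiplication — applicable, and directly so.


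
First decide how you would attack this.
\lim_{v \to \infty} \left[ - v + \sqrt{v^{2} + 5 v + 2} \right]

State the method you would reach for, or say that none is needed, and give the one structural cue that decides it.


Best approach: conjugate multiplication — both pieces blow up but their difference is finite; the conjugate trick rationalizes \sqrt{v^{2} + 5 v + 2} - v.


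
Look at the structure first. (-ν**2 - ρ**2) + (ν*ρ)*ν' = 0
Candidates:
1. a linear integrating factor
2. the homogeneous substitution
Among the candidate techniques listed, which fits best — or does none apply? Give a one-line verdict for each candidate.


Best approach: the homogeneous substitution — solved for the derivative, the right side is unchanged under scaling ρ and ν together — it depends only on the ratio ν/ρ, so substitute a single ratio variable. A Bernoulli substitution is a fair alternative on this equation directly; the homogeneous reading takes it as given.
- a linear integrating factor — a nonlinear term in the unknown puts this outside the integrating-factor template.
- the homogeneous substitution: a fit — the right tool for this form.


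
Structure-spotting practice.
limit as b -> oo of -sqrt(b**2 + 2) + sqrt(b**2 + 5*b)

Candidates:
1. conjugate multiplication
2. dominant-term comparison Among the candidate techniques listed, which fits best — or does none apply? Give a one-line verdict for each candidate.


Verdict: conjugate multiplication — an infinity-minus-infinity difference with a surviving radical — multiply by the conjugate to cancel the divergence.
- conjugate multiplication — applicable, and directly so.
- dominant-term comparison: this is not a rational comparison of growth rates at infinity.


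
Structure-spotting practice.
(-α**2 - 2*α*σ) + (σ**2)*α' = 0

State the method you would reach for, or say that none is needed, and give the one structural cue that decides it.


Best approach: the homogeneous substitution — solved for the derivative, the right side is unchanged under scaling σ and α together — it depends only on the ratio α/σ, so substitute a single ratio variable. A Bernoulli substitution is a fair alternative on this equation directly; the homogeneous reading takes it as given.


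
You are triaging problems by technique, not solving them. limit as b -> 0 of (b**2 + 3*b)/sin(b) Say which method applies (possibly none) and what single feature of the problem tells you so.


Technique: l'Hôpital's rule (0/0) — plug in 0: top and bottom both hit zero, so differentiate each and retry. The standard small-argument limits would also carry it; the rule is the systematic route.


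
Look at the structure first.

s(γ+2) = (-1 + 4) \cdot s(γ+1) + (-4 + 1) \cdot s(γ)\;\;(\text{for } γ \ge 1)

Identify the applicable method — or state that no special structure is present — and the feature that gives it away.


Method: the characteristic-root method — shift-invariance with fixed coefficients calls for exponential trials; the characteristic polynomial finds every r^γ.


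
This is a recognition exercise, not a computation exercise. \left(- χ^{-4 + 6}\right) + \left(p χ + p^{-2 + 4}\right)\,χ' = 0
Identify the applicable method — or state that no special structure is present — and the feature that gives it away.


Method: the homogeneous substitution — solved for the derivative, the right side is unchanged under scaling p and χ together — it depends only on the ratio χ/p, so substitute a single ratio variable. A Bernoulli-style rewrite — possibly after exchanging which variable is treated as dependent — would work as well; the homogeneous substitution is the more immediate reading here.


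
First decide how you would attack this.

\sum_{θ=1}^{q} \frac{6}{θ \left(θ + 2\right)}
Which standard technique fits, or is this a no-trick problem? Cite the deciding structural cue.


Technique: telescoping — the denominator's roots in \frac{6}{θ \left(θ + 2\right)} sit an integer apart: decomposition produces a self-cancelling chain.


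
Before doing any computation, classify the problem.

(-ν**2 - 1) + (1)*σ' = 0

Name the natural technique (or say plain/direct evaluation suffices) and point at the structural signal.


Best approach: no special technique — with σ absent the equation is not coupled at all: direct integration in ν.


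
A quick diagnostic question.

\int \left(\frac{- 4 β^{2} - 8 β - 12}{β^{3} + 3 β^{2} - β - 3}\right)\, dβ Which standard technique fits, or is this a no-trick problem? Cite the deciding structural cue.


Diagnosis: partial fractions — rational integrand, reducible denominator β^{3} + 3 β^{2} - β - 3: decompose first, integrate second.


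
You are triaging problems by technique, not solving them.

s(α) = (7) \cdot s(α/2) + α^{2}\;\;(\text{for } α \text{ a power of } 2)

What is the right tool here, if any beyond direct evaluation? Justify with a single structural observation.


Best approach: the master substitution — treat m = log base 2 of α as the new clock: one recursion step advances m by one while α scales by 2.


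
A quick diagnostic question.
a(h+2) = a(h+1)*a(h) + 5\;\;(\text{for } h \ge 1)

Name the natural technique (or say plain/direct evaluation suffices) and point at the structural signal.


Best approach: no special technique — the new term depends nonlinearly on the old ones, which disqualifies every superposition-based technique.


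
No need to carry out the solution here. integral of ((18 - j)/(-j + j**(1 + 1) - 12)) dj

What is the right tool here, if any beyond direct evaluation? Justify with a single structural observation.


Diagnosis: partial fractions — with (-j + j**(1 + 1) - 12) factorable and the degree on top strictly smaller, simple-fraction decomposition is immediate.


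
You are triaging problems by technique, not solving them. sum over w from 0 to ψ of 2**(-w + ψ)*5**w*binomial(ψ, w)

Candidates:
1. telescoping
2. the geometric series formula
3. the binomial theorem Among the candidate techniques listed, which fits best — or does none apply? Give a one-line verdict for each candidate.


Diagnosis: the binomial theorem — the summand is term w of a binomial expansion in 5 and 2; the whole sum is a single power.
- telescoping — writing out consecutive terms as given produces no pairwise cancellation.
- the geometric series formula — the ratio of consecutive terms depends on the index.
- the binomial theorem: yes — fits the structure here.


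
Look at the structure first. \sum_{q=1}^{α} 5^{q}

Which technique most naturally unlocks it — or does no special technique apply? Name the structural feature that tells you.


Verdict: the geometric series formula — consecutive terms stand in a fixed index-free ratio — the geometric sum formula closes it.


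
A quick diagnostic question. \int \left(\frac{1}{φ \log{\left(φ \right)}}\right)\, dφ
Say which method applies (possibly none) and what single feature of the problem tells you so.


Diagnosis: u-substitution — viewed as a product, the integrand is a composition evaluated at \log{\left(φ \right)} times (a constant multiple of) that inner expression's derivative, so u = \log{\left(φ \right)} makes it elementary.


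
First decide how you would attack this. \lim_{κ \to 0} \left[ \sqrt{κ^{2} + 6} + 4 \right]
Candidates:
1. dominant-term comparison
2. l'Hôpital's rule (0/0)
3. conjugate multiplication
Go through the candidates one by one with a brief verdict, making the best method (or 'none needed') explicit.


Verdict: no special technique — no zero denominators, no indeterminate clash at 0 — substitute and read off the value.
- dominant-term comparison — this limit is not decided by comparing polynomial growth at infinity.
- l'Hôpital's rule (0/0) — substituting the point produces a determinate value, not a 0 over 0 clash.
- conjugate multiplication: there are no radicals in tension whose conjugate would simplify matters.


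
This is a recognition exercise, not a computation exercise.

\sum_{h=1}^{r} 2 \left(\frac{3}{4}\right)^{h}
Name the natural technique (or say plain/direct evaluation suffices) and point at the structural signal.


Best approach: the geometric series formula — the ratio of consecutive terms is the constant \frac{3}{4}, independent of the index — a geometric sum.


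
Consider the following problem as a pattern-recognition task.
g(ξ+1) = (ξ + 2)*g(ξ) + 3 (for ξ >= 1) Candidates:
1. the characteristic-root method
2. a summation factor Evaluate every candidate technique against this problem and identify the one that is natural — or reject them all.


Method: a summation factor — first-order, linear, moving coefficient ξ + 2: the discrete analogue of an integrating factor handles it.
- the characteristic-root method: the coefficients change with the index, which the root method cannot absorb.
- a summation factor: yes — fits the structure here.


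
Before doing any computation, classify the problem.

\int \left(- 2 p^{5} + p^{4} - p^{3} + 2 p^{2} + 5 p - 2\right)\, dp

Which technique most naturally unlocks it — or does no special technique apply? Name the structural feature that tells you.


Method: no special technique — every term is a constant multiple of a power of p; term-wise power-rule integration needs no preliminary transformation.


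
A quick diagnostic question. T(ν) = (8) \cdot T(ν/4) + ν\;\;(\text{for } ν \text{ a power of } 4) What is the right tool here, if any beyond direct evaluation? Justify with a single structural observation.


Diagnosis: the master substitution — treat m = log base 4 of ν as the new clock: one recursion step advances m by one while ν scales by 4.


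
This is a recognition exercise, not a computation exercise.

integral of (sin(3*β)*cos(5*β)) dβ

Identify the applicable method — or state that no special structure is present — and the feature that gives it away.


Verdict: a trigonometric identity — split sin(3*β)*cos(5*β) with the angle-addition identities: the resulting sum integrates term by term.


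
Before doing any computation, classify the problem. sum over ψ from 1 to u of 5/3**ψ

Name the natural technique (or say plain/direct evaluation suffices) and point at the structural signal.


Technique: the geometric series formula — consecutive terms stand in a fixed index-free ratio — the geometric sum formula closes it.


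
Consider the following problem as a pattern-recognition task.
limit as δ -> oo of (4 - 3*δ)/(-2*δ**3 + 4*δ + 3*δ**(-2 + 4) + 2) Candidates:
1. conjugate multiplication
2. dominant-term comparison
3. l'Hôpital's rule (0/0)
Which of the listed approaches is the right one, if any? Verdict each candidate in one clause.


Technique: dominant-term comparison — as δ grows, only the highest-degree terms matter — compare leading terms and read the limit off.
- conjugate multiplication: there is no infinity-minus-infinity radical difference to rationalize.
- dominant-term comparison: a fit — the right tool for this form.
- l'Hôpital's rule (0/0): viewed as a single quotient this runs to ∞/∞, not the 0/0 clash this candidate addresses; an at-infinity variant of the rule would resolve it, but comparing leading growth reads the answer without differentiating.


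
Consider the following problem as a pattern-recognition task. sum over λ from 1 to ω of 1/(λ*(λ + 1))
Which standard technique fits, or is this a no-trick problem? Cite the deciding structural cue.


Method: telescoping — one partial-fraction pass turns 1/(λ*(λ + 1)) into a shifted difference, and shifted differences telescope.


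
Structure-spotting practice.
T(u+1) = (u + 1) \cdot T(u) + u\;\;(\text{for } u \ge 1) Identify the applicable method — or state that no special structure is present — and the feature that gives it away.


Diagnosis: a summation factor — one step of memory with a weight u + 1 that changes as the index grows — the summation-factor construction is built for this.


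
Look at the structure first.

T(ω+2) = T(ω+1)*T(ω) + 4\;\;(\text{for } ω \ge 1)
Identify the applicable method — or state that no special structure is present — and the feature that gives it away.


Verdict: no special technique — the recurrence is nonlinear in the sequence values; study it directly, no linear machinery applies.


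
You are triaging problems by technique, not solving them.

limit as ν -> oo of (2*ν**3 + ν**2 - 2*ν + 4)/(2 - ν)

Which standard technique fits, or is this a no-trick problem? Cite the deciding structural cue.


Verdict: dominant-term comparison — growth-rate triage: the leading powers of ν decide the limit, everything else is noise. Viewed as a single quotient this is an ∞/∞ form — an at-infinity application of l'Hôpital's rule would also resolve it; comparing leading growth reads the answer without differentiating.


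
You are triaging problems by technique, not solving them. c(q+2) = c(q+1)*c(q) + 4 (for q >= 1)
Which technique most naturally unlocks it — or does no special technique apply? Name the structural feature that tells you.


Verdict: no special technique — the unknown sequence enters the update nonlinearly, so no linear method fits the recurrence as written — direct iteration remains.


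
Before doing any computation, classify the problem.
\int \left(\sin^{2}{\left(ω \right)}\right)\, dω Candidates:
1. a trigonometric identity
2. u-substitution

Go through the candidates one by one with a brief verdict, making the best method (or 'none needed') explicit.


Method: a trigonometric identity — apply power reduction to \sin^{2}{\left(ω \right)}; each application halves the trigonometric degree.
- a trigonometric identity: yes — fits the structure here.
- u-substitution — no subexpression of the integrand serves as a whole-integral substitution inner — individual terms may offer their own, but none carries its derivative as a factor of the full integrand; a working change of variable would have to be constructed from outside the expression.


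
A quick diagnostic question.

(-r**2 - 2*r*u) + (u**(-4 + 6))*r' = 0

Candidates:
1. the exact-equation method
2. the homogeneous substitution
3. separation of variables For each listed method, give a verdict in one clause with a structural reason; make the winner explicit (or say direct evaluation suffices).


Diagnosis: the homogeneous substitution — the slope's numerator and denominator have matching total degree, so it depends only on r/u and the ratio substitution collapses it. This doubles as a Bernoulli equation in the unknown as written; the homogeneous route needs no setup at all.
- the exact-equation method — the mixed partial derivatives differ, so the left side is not a total differential.
- the homogeneous substitution: applicable, and directly so.
- separation of variables: no algebra isolates the independent variable on one side and the unknown on the other.


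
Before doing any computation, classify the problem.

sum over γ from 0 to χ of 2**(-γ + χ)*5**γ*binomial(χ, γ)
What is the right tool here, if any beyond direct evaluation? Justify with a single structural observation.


Diagnosis: the binomial theorem — the summand is term γ of a binomial expansion in 5 and 2; the whole sum is a single power.


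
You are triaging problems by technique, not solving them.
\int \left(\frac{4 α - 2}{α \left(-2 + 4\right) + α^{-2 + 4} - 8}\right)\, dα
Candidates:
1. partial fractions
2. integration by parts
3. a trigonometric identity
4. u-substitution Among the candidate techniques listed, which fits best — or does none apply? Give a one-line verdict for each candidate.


Best approach: partial fractions — a proper rational integrand over the factorable (α \left(-2 + 4\right) + α^{-2 + 4} - 8): partial fractions reduce it to elementary pieces.
- partial fractions — applies; the problem has the shape this method handles.
- integration by parts: there is no nonconstant-polynomial-times-kernel split with an exp, sine, cosine (degree-1 argument), or logarithm partner.
- a trigonometric identity: with no trigonometric functions present, identity rewriting has no target.
- u-substitution: no subexpression of the integrand pairs with its own derivative as a factor — individual terms may offer their own substitutions, but any change of variable covering the whole integral would have to be constructed from outside the expression.


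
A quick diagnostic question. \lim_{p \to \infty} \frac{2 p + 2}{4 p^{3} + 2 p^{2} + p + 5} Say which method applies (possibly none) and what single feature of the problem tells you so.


Diagnosis: dominant-term comparison — at large p only the top-degree terms survive; compare the leading terms and the limit falls out. Differentiating the expression as a single quotient would eventually settle it as well; matching dominant growth settles it immediately.


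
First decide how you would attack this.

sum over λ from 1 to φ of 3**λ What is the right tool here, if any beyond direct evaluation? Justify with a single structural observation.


Diagnosis: the geometric series formula — check a ratio of consecutive terms: it is 3, independent of the index, so the geometric formula closes the sum.


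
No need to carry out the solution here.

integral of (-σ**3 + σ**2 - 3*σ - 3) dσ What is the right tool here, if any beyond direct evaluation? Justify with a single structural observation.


Diagnosis: no special technique — the integrand is a sum of constant multiples of powers of σ — integrate term by term.


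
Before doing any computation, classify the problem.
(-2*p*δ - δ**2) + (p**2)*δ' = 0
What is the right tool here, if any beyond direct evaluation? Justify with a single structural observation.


Technique: the homogeneous substitution — the slope is degree-zero homogeneous: the ratio substitution v = δ/p collapses it. This doubles as a Bernoulli equation in the unknown as written; the homogeneous route needs no setup at all.


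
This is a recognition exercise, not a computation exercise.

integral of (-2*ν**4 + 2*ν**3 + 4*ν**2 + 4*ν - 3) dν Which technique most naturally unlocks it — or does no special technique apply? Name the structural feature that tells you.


Best approach: no special technique — the integrand is a sum of constant multiples of powers of ν — integrate term by term.


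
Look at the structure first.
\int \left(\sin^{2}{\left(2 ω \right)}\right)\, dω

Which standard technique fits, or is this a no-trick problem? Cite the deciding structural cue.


Technique: a trigonometric identity — an even power like \sin^{2}{\left(2 ω \right)} flattens under the half-angle identity into first-degree cosines you can integrate directly.


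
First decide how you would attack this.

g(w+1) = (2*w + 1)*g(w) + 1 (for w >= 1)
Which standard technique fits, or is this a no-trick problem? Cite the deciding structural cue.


Method: a summation factor — because the multiplier 2*w + 1 is index-dependent, divide through by its running product and sum the resulting differences.


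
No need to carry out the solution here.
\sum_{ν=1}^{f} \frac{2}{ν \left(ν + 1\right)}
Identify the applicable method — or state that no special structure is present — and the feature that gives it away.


Verdict: telescoping — rewrite \frac{2}{ν \left(ν + 1\right)} as simple fractions and successive terms eat each other — only the edges survive.


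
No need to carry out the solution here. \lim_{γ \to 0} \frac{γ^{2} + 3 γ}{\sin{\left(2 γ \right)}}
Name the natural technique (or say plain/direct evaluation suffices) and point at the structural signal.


Technique: l'Hôpital's rule (0/0) — substituting 0 gives 0 over 0; differentiate top and bottom once and re-evaluate. A local series expansion at the point resolves it as well; the rule is the packaged version of that step.


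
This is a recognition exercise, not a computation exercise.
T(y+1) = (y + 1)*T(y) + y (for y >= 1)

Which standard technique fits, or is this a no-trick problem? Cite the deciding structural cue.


Verdict: a summation factor — one step of memory with a weight y + 1 that changes as the index grows — the summation-factor construction is built for this.


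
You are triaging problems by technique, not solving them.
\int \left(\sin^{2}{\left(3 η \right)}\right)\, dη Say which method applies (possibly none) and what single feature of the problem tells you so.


Diagnosis: a trigonometric identity — reduce \sin^{2}{\left(3 η \right)} with the power-reduction formula and the integral becomes first-degree trigonometry.


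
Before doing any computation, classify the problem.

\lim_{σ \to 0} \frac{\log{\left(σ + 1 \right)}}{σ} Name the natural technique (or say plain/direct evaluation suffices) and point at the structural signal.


Diagnosis: l'Hôpital's rule (0/0) — substituting 0 gives 0 over 0; differentiate top and bottom once and re-evaluate. Known elementary limits would finish this too — the rule just bypasses the case analysis.


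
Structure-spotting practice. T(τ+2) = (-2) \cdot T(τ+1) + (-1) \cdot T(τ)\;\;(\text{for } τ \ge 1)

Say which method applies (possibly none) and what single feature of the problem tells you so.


Verdict: the characteristic-root method — the recurrence is linear and homogeneous with constant coefficients, so the ansatz r^τ turns it into a polynomial equation for r.


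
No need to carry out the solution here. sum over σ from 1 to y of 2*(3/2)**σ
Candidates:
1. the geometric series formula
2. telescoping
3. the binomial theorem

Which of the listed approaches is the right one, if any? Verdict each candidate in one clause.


Verdict: the geometric series formula — each term is 3/2 times the previous one, so the geometric-series formula applies directly.
- the geometric series formula — a fit — the right tool for this form.
- telescoping — the terms as presented offer no neighboring cancellation — a telescoping rewrite may exist, but the displayed structure does not hand one over.
- the binomial theorem — the summand does not match any term pattern of an expanded binomial power.


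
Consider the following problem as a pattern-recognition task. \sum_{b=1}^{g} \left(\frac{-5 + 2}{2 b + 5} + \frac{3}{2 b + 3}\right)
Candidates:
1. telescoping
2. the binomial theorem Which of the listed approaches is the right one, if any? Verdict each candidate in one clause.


Best approach: telescoping — the summand is \frac{3}{2 b + 3} minus the same expression shifted by one, so consecutive terms cancel in pairs.
- telescoping: applicable, and directly so.
- the binomial theorem — the summand does not match any term pattern of an expanded binomial power.


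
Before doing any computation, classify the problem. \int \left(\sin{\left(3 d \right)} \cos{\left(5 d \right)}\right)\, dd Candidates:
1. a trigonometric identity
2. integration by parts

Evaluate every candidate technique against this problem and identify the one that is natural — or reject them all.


Verdict: a trigonometric identity — \sin{\left(3 d \right)} \cos{\left(5 d \right)} is a beat pattern — rewrite the product as a sum of single-frequency waves before integrating.
- a trigonometric identity: a fit — the right tool for this form.
- integration by parts — not the fit here: there is no polynomial factor to ladder down — parts can still close the trigonometric product by recursion, though the identity rewrite is the direct route.


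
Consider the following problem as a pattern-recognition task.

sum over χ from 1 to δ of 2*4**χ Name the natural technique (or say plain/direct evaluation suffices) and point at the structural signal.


Best approach: the geometric series formula — the ratio of consecutive terms is the constant 4, independent of the index — a geometric sum.


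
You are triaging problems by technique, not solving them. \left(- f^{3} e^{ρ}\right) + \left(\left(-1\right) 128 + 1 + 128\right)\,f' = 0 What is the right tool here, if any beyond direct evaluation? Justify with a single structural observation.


Method: separation of variables — all dependence on the two variables factors apart, the defining separable shape.


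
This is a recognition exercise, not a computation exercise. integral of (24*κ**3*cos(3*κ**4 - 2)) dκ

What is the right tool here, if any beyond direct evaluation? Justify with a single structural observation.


Verdict: u-substitution — everything non-trivial happens through the inner expression 3*κ**4 - 2, and its derivative accounts for the remaining factor up to a constant, so set u = 3*κ**4 - 2.


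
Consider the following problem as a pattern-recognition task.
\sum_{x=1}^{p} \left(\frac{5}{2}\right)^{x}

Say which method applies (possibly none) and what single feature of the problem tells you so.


Best approach: the geometric series formula — each term is \frac{5}{2} times the previous one, so the geometric-series formula applies directly.


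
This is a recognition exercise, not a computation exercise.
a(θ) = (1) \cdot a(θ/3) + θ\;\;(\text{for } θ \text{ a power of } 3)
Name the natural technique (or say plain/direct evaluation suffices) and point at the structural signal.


Best approach: the master substitution — the argument contracts 3-fold per step: reindex θ exponentially and solve the linear recurrence in the new index.


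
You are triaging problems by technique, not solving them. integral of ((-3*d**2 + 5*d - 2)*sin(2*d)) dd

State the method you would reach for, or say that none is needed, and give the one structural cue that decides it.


Method: integration by parts — differentiate -3*d**2 + 5*d - 2, integrate sin(2*d): each pass lowers the polynomial degree, so parts terminates.


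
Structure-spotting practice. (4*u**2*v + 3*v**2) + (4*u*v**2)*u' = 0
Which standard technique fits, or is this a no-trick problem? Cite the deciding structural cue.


Technique: the exact-equation method — this form is already the differential of something: the matching mixed partials of 4*u**2*v + 3*v**2 and 4*u*v**2 prove it.


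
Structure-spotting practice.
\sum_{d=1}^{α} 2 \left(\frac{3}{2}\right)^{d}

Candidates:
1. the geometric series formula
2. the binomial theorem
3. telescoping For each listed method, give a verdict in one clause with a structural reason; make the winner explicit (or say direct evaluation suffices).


Diagnosis: the geometric series formula — each summand is the previous one scaled by \frac{3}{2}; that constant multiplier is itself the geometric structure.
- the geometric series formula: a fit — the right tool for this form.
- the binomial theorem — there is no pair of bases whose matched powers would reassemble into a single binomial power.
- telescoping: the summand is not presented as a shifted difference — a telescoping rewrite may exist, but the displayed structure does not offer one.


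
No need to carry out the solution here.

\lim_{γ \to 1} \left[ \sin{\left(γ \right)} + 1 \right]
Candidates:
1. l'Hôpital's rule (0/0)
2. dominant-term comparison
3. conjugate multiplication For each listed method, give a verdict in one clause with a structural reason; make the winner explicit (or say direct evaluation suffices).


Verdict: no special technique — no vanishing denominator and no indeterminate clash at the point — evaluation is immediate.
- l'Hôpital's rule (0/0) — substituting the point gives a finite value outright — there is no indeterminate clash to repair.
- dominant-term comparison: no dominant-degree comparison decides it.
- conjugate multiplication: no divergent radical difference is present for a conjugate pair to cancel.


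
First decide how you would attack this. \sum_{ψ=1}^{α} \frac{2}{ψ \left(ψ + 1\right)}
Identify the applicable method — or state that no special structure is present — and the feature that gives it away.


Method: telescoping — poles of \frac{2}{ψ \left(ψ + 1\right)} differ by an integer, the telltale of a telescoping partial-fraction sum.


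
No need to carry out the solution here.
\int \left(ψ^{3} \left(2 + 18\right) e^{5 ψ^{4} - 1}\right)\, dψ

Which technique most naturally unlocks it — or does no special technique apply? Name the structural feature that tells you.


Diagnosis: u-substitution — collected, the integrand has one factor that is, up to a constant, the derivative of an inner expression the rest depends on — substitute for that inner expression.


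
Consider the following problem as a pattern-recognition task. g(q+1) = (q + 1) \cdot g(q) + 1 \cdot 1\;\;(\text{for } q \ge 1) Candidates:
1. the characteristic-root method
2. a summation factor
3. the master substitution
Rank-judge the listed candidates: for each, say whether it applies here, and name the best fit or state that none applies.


Verdict: a summation factor — an index-dependent multiplier q + 1 rules out characteristic roots; a summation factor converts it to a pure difference.
- the characteristic-root method: the coefficients change with the index, which the root method cannot absorb.
- a summation factor — yes — fits the structure here.
- the master substitution — the recursion steps by a constant offset, so exponential reindexing is pointless.


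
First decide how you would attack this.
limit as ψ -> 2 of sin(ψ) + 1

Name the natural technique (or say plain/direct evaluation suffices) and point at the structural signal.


Diagnosis: no special technique — the expression is continuous at 2 — substitute and evaluate; no indeterminate form appears.


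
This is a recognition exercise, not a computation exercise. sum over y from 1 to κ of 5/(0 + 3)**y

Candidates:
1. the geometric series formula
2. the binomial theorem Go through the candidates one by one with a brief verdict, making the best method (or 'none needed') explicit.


Verdict: the geometric series formula — consecutive terms stand in a fixed index-free ratio — the geometric sum formula closes it.
- the geometric series formula: a fit — the right tool for this form.
- the binomial theorem — there is no sum-raised-to-a-power identity hiding in these terms.


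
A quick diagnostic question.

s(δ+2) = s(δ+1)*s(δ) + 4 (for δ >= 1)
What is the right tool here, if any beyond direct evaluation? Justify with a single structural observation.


Verdict: no special technique — a nonlinear dependence on earlier terms breaks linearity, and with it every superposition-based closed form.


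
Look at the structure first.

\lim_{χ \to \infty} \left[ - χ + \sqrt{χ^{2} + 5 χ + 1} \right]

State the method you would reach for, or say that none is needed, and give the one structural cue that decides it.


Best approach: conjugate multiplication — infinity minus infinity with a radical in play — multiply by the conjugate so the divergences of \sqrt{χ^{2} + 5 χ + 1} and χ annihilate.


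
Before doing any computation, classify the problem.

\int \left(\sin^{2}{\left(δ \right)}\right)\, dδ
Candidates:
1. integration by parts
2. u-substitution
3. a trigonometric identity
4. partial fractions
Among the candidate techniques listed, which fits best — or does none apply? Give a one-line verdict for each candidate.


Verdict: a trigonometric identity — the exponent on \sin^{2}{\left(δ \right)} is even — the power-reduction identity is the standard preprocessing step.
- integration by parts: not the natural route: no polynomial-kernel product appears — a recursive parts reduction of the trigonometric product exists, but the identity rewrite is direct.
- u-substitution: no subexpression of the integrand serves as a whole-integral substitution inner — individual terms may offer their own, but none carries its derivative as a factor of the full integrand; a working change of variable would have to be constructed from outside the expression.
- a trigonometric identity — applies; the problem has the shape this method handles.
- partial fractions — there is no rational-function structure to decompose.


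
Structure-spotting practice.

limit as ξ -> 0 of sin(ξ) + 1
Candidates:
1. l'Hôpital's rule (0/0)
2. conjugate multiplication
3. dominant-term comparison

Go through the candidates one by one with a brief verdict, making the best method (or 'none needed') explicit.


Diagnosis: no special technique — the expression is continuous at the evaluation point — substitute directly; no indeterminate form appears.
- l'Hôpital's rule (0/0) — substituting the point gives a finite value outright — there is no indeterminate clash to repair.
- conjugate multiplication: no divergent radical difference is present for a conjugate pair to cancel.
- dominant-term comparison: this is not a rational comparison of growth rates at infinity.


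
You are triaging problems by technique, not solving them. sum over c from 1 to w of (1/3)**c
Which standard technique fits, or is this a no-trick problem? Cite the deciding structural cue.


Diagnosis: the geometric series formula — each summand is the previous one scaled by 1/3; that constant multiplier is itself the geometric structure.


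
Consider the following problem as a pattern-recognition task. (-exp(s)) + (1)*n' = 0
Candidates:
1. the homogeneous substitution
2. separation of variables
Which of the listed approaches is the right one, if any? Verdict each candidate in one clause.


Method: no special technique — with n absent the equation is not coupled at all: direct integration in s.
- the homogeneous substitution — solved for the derivative, the right side changes under joint scaling of the two variables.
- separation of variables — any separation here is vacuous (nothing depends on the unknown); direct integration is the honest label.


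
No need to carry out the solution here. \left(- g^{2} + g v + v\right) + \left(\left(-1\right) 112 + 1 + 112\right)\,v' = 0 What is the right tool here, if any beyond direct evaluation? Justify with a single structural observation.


Verdict: a linear integrating factor — linear in the unknown with genuine forcing: multiply through by the exponential of the integrated coefficient and the left side closes into one derivative.


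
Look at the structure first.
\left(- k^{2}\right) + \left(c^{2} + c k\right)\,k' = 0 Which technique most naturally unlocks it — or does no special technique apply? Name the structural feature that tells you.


Best approach: the homogeneous substitution — the slope is degree-zero homogeneous: the ratio substitution v = k/c collapses it. A Bernoulli substitution after rearrangement (possibly exchanging dependent and independent variable) is a fair alternative; the homogeneous route works on the equation as it stands.


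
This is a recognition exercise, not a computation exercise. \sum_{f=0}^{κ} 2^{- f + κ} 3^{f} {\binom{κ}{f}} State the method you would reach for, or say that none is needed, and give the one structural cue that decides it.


Method: the binomial theorem — binomial coefficients against complementary powers of 3 and 2: recognize the binomial expansion and resum.


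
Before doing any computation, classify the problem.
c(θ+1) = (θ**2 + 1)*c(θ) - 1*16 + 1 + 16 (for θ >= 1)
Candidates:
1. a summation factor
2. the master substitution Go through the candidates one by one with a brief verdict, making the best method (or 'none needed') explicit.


Method: a summation factor — normalize by the running product of θ**2 + 1: the left side becomes a difference, and differences sum.
- a summation factor — applicable, and directly so.
- the master substitution: the recursive argument is a shift of the index, not a fixed fraction of it.


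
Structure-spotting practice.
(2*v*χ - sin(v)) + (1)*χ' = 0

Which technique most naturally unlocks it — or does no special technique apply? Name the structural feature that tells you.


Diagnosis: a linear integrating factor — the unknown enters only to the first power against a nonzero forcing term — the integrating-factor template applies directly.


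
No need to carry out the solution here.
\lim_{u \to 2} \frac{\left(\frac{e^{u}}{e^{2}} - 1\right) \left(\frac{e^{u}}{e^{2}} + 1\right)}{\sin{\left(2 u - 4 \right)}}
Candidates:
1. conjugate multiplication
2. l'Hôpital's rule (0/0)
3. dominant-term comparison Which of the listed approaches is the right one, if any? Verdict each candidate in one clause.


Best approach: l'Hôpital's rule (0/0) — numerator and denominator both vanish at 2 — a genuine 0/0 form, which is exactly when l'Hôpital applies. One could equally expand both pieces locally and compare leading terms; the rule does that in one stroke.
- conjugate multiplication: rationalization has no target — no divergent radical difference appears.
- l'Hôpital's rule (0/0) — applicable, and directly so.
- dominant-term comparison: no ranking of term growth rates resolves the limit here.


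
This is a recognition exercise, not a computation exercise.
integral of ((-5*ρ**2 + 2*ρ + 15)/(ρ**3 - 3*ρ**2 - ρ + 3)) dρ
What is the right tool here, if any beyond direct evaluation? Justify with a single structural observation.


Best approach: partial fractions — once ρ**3 - 3*ρ**2 - ρ + 3 is factored, each root contributes a simple-fraction term; integrate them one at a time.


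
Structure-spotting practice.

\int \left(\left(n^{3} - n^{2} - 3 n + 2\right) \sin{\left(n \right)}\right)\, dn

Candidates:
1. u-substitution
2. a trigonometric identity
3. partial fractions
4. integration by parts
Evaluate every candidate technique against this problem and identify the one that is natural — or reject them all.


Diagnosis: integration by parts — the integrand splits as n^{3} - n^{2} - 3 n + 2 times \sin{\left(n \right)} — repeatedly differentiating the polynomial part kills it, which is the parts ladder.
- u-substitution — no subexpression of the integrand pairs with its own derivative as a factor — individual terms may offer their own substitutions, but any change of variable covering the whole integral would have to be constructed from outside the expression.
- a trigonometric identity — the trigonometric factor has no even power to reduce and no cross-frequency product to convert — the standard power-reduction and product-to-sum identities do not engage it.
- partial fractions — the expression is not a ratio of polynomials that decomposes further.
- integration by parts — applicable, and directly so.


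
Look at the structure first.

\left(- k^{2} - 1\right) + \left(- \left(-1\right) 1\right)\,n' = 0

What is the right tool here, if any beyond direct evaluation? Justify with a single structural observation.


Best approach: no special technique — the slope is a function of k alone, so integrate both sides directly.


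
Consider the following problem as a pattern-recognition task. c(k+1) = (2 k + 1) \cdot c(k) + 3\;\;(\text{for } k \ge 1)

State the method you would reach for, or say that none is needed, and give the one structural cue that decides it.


Best approach: a summation factor — with the index-dependent coefficient 2 k + 1, dividing by the cumulative product turns the left side into a pure difference.
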